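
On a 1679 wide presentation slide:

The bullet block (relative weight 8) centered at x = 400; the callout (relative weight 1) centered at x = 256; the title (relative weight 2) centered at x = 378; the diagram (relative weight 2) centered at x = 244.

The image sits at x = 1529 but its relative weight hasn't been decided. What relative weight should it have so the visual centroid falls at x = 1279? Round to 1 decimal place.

w ≈ 47.7

Known weights sum to 8 + 1 + 2 + 2 = 13; their moment is 8·400 + 1·256 + 2·378 + 2·244 = 4700.
Set Σw·x/Σw = 1279: (4700 + 1529w) = 1279·(13 + w).
So w = (1279·13 − 4700)/(1529 − 1279) = 11927/250 ≈ 47.71.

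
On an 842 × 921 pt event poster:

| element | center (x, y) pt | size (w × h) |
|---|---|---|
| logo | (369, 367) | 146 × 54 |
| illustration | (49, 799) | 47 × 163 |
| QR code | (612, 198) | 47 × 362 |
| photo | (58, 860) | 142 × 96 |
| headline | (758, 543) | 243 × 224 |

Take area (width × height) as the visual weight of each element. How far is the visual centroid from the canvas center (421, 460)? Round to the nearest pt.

≈ 152 pt

Areas: logo 146·54 = 7884, illustration 47·163 = 7661, QR code 47·362 = 17014, photo 142·96 = 13632, headline 243·224 = 54432. Total weight = 100623.
Σw·x = 7884·369 + 7661·49 + 17014·612 + 13632·58 + 54432·758 = 55747265, so x̄ = 55747265/100623 ≈ 554.02.
Σw·y = 7884·367 + 7661·799 + 17014·198 + 13632·860 + 54432·543 = 53663435, so ȳ = 53663435/100623 ≈ 533.31.
From (421, 460): dx = 133.02, dy = 73.31, so the distance is √(dx²+dy²) ≈ 151.89.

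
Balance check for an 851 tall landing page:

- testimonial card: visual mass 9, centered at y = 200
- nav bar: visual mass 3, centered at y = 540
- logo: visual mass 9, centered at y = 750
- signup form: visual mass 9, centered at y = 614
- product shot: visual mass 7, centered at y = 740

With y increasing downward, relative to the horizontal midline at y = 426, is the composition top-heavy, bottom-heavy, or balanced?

Total weight = 9 + 3 + 9 + 9 + 7 = 37.
y: (9·200 + 3·540 + 9·750 + 9·614 + 7·740) / 37 = 20876 / 37 ≈ 564.22
564.2 lies below (larger y than) the midline 426, so the layout is bottom-heavy.

bottom-heavy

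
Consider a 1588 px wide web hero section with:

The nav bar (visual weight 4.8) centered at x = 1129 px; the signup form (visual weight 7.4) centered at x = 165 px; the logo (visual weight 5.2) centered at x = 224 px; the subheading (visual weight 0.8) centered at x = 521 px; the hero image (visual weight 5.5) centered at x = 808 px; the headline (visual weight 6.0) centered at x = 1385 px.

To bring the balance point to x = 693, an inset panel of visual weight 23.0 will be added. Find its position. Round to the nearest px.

x ≈ 676

With the inset panel, Σw becomes 4.8 + 7.4 + 5.2 + 0.8 + 5.5 + 6.0 + 23.0 = 52.7.
Along x: (20975.8 + 23.0·x) / 52.7 = 693 (existing moment 4.8·1129 + 7.4·165 + 5.2·224 + 0.8·521 + 5.5·808 + 6.0·1385 = 20975.8) ⇒ x = (36521.1 − 20975.8) / 23.0 ≈ 675.88.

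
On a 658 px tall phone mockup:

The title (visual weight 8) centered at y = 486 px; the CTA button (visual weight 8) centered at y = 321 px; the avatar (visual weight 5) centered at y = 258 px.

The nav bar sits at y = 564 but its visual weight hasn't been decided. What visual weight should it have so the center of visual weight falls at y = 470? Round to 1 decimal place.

w ≈ 22.6

Fixed elements: Σw = 8 + 8 + 5 = 21, Σw·y = 8·486 + 8·321 + 5·258 = 7746.
Set Σw·y/Σw = 470: (7746 + 564w) = 470·(21 + w).
Rearranging, w·(564 − 470) = 470·21 − 7746 = 2124, so w ≈ 2124/94 = 22.60.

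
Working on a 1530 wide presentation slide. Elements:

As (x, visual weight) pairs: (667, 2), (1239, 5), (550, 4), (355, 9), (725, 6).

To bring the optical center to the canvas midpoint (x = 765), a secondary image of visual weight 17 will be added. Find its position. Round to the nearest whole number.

After adding the secondary image, total weight = 2 + 5 + 4 + 9 + 6 + 17 = 43.
x: need Σw·x = 43·765 = 32895. Existing = 2·667 + 5·1239 + 4·550 + 9·355 + 6·725 = 17274. Remainder 15621 / 17 ≈ 918.88.

x ≈ 919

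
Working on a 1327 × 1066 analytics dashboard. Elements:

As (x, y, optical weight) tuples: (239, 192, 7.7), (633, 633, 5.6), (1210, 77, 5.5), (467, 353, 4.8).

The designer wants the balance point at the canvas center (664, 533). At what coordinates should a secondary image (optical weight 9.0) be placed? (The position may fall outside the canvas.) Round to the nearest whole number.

(818, 1137)

New total weight: (7.7 + 5.6 + 5.5 + 4.8) + 9.0 = 32.6.
x: need Σw·x = 32.6·664 = 21646.4. Existing = 7.7·239 + 5.6·633 + 5.5·1210 + 4.8·467 = 14281.7. Remainder 7364.7 / 9.0 ≈ 818.30.
y: need Σw·y = 32.6·533 = 17375.8. Existing = 7.7·192 + 5.6·633 + 5.5·77 + 4.8·353 = 7141.1. Remainder 10234.7 / 9.0 ≈ 1137.19.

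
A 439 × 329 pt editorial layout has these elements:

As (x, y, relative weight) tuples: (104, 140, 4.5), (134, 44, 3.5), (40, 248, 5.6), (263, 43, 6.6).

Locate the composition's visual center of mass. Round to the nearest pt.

(143, 122)

Weights sum to 4.5 + 3.5 + 5.6 + 6.6 = 20.2.
Σw·x = 4.5·104 + 3.5·134 + 5.6·40 + 6.6·263 = 2896.8, so x̄ = 2896.8/20.2 ≈ 143.41.
Σw·y = 4.5·140 + 3.5·44 + 5.6·248 + 6.6·43 = 2456.6, so ȳ = 2456.6/20.2 ≈ 121.61.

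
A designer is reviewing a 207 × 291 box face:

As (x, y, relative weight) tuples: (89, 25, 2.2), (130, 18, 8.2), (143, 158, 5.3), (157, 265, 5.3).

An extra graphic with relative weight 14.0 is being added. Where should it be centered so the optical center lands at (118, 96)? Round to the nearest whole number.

After adding the extra graphic, total weight = 2.2 + 8.2 + 5.3 + 5.3 + 14.0 = 35.0.
x: need Σw·x = 35.0·118 = 4130.0. Existing = 2.2·89 + 8.2·130 + 5.3·143 + 5.3·157 = 2851.8. Remainder 1278.2 / 14.0 ≈ 91.30.
y: need Σw·y = 35.0·96 = 3360.0. Existing = 2.2·25 + 8.2·18 + 5.3·158 + 5.3·265 = 2444.5. Remainder 915.5 / 14.0 ≈ 65.39.

(91, 65)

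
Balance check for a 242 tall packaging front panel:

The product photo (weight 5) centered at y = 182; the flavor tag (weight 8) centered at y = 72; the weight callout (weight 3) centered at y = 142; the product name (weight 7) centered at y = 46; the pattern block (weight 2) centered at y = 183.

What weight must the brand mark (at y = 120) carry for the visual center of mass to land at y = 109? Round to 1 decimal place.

w ≈ 11.4

Known weights sum to 5 + 8 + 3 + 7 + 2 = 25; their moment is 5·182 + 8·72 + 3·142 + 7·46 + 2·183 = 2600.
For the centroid to hit 109: (2600 + w·120) / (25 + w) = 109.
Rearranging, w·(120 − 109) = 109·25 − 2600 = 125, so w ≈ 125/11 = 11.36.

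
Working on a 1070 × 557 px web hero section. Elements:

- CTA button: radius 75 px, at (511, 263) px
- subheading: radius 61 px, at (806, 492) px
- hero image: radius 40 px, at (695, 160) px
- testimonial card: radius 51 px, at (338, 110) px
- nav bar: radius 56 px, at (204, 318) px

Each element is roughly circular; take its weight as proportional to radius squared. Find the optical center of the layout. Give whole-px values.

(510, 291)

Weights ∝ r²: CTA button 75² = 5625, subheading 61² = 3721, hero image 40² = 1600, testimonial card 51² = 2601, nav bar 56² = 3136; Σw = 16683.
x: (5625·511 + 3721·806 + 1600·695 + 2601·338 + 3136·204) / 16683 = 8504383 / 16683 ≈ 509.76
y: (5625·263 + 3721·492 + 1600·160 + 2601·110 + 3136·318) / 16683 = 4849465 / 16683 ≈ 290.68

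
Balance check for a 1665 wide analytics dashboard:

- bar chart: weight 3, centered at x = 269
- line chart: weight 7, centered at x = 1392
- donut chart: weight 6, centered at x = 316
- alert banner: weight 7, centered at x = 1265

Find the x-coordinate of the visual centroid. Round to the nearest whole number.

Weights sum to 3 + 7 + 6 + 7 = 23.
x-moment: 3·269 + 7·1392 + 6·316 + 7·1265 = 21302; centroid 21302/23 ≈ 926.17.

x ≈ 926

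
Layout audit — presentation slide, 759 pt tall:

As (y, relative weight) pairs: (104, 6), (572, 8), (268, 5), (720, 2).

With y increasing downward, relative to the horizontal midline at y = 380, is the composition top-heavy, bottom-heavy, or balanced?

balanced

Total weight = 6 + 8 + 5 + 2 = 21.
y: (6·104 + 8·572 + 5·268 + 2·720) / 21 = 7980 / 21 ≈ 380.00
That equals the midline 380 — balanced.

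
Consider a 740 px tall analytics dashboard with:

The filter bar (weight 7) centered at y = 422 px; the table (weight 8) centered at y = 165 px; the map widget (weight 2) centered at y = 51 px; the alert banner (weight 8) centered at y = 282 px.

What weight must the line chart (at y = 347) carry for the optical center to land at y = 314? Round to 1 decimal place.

w ≈ 36.9

Existing Σw = 25 (7 + 8 + 2 + 8); existing moment 7·422 + 8·165 + 2·51 + 8·282 = 6632.
Balance at y = 314 requires (6632 + w·347) / (25 + w) = 314.
Solving: w = (314·25 − 6632) / (347 − 314) = 1218 / 33 ≈ 36.91.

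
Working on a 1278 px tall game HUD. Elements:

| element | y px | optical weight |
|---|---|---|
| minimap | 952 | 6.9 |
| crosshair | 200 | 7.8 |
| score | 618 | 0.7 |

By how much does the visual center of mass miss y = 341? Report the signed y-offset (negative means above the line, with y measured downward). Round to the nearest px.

≈ 215 px

Σw = 6.9 + 7.8 + 0.7 = 15.4.
y-moment: 6.9·952 + 7.8·200 + 0.7·618 = 8561.4; centroid 8561.4/15.4 ≈ 555.94.
Offset from y = 341: 555.94 − 341 ≈ 214.94.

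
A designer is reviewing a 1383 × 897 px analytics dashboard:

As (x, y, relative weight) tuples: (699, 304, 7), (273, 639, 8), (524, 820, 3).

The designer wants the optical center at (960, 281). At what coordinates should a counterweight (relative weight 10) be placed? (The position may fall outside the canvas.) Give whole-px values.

(1823, -183)

With the counterweight, Σw becomes 7 + 8 + 3 + 10 = 28.
x: need Σw·x = 28·960 = 26880. Existing = 7·699 + 8·273 + 3·524 = 8649. Remainder 18231 / 10 ≈ 1823.10.
y: need Σw·y = 28·281 = 7868. Existing = 7·304 + 8·639 + 3·820 = 9700. Remainder -1832 / 10 ≈ -183.20.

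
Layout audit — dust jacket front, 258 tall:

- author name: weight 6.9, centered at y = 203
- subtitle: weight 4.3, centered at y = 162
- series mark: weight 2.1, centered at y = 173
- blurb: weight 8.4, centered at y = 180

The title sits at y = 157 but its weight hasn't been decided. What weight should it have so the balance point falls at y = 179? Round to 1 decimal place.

w ≈ 4.0

Fixed elements: Σw = 6.9 + 4.3 + 2.1 + 8.4 = 21.7, Σw·y = 6.9·203 + 4.3·162 + 2.1·173 + 8.4·180 = 3972.6.
Set Σw·y/Σw = 179: (3972.6 + 157w) = 179·(21.7 + w).
So w = (179·21.7 − 3972.6)/(157 − 179) = -88.3/-22 ≈ 4.01.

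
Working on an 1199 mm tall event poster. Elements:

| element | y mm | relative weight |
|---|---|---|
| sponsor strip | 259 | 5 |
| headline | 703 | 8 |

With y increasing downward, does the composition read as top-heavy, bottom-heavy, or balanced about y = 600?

top-heavy

Total weight = 5 + 8 = 13.
y: (5·259 + 8·703) / 13 = 6919 / 13 ≈ 532.23
532.2 lies above (smaller y than) the midline 600, so the layout is top-heavy.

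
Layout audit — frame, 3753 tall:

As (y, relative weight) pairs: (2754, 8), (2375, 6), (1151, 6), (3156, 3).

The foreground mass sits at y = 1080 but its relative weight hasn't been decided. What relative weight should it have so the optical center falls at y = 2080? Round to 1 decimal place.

w ≈ 4.8

Fixed elements: Σw = 8 + 6 + 6 + 3 = 23, Σw·y = 8·2754 + 6·2375 + 6·1151 + 3·3156 = 52656.
Balance at y = 2080 requires (52656 + w·1080) / (23 + w) = 2080.
So w = (2080·23 − 52656)/(1080 − 2080) = -4816/-1000 ≈ 4.82.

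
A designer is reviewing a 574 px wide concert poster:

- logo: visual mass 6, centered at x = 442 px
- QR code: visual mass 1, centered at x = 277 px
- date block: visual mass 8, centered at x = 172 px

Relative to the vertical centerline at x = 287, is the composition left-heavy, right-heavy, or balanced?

balanced

Weights sum to 6 + 1 + 8 = 15.
x: (6·442 + 1·277 + 8·172) / 15 = 4305 / 15 ≈ 287.00
That equals the midline 287 — balanced.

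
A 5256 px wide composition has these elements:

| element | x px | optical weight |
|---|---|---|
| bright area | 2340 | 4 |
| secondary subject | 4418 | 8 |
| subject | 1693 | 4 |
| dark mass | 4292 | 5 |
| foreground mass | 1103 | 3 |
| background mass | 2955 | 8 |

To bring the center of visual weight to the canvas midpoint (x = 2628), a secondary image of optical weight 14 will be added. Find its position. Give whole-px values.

x ≈ 1500

New total weight: (4 + 8 + 4 + 5 + 3 + 8) + 14 = 46.
Along x: (99885 + 14·x) / 46 = 2628 (existing moment 4·2340 + 8·4418 + 4·1693 + 5·4292 + 3·1103 + 8·2955 = 99885) ⇒ x = (120888 − 99885) / 14 ≈ 1500.21.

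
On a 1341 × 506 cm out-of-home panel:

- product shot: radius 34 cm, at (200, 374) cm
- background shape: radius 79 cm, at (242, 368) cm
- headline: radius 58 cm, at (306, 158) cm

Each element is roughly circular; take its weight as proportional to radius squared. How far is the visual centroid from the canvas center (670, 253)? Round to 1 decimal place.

r² weights: product shot 34² = 1156, background shape 79² = 6241, headline 58² = 3364. Total = 10761.
x-moment: 1156·200 + 6241·242 + 3364·306 = 2770906; centroid 2770906/10761 ≈ 257.50.
y-moment: 1156·374 + 6241·368 + 3364·158 = 3260544; centroid 3260544/10761 ≈ 303.00.
From (670, 253): dx = -412.50, dy = 50.00, so the distance is √(dx²+dy²) ≈ 415.52.

≈ 415.5 cm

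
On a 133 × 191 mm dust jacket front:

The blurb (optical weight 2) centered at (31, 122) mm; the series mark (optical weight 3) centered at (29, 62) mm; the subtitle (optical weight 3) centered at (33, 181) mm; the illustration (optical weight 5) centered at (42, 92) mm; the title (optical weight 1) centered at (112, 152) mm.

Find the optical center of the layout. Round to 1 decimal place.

(40.7, 113.2)

Weights sum to 2 + 3 + 3 + 5 + 1 = 14.
Σw·x = 2·31 + 3·29 + 3·33 + 5·42 + 1·112 = 570, so x̄ = 570/14 ≈ 40.71.
Σw·y = 2·122 + 3·62 + 3·181 + 5·92 + 1·152 = 1585, so ȳ = 1585/14 ≈ 113.21.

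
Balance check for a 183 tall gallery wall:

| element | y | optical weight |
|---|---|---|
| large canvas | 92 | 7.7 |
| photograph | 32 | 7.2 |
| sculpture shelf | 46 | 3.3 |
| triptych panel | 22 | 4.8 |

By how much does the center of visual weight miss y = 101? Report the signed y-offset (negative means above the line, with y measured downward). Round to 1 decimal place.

Weights sum to 7.7 + 7.2 + 3.3 + 4.8 = 23.0.
y-moment: 7.7·92 + 7.2·32 + 3.3·46 + 4.8·22 = 1196.2; centroid 1196.2/23.0 ≈ 52.01.
Against y = 101, that's 52.01 − 101 = -48.99.

≈ -49.0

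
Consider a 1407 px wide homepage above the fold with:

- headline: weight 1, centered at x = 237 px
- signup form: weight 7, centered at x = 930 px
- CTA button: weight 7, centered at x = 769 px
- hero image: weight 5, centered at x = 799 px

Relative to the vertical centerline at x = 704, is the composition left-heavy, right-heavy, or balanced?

Σw = 1 + 7 + 7 + 5 = 20.
Σw·x = 1·237 + 7·930 + 7·769 + 5·799 = 16125, so x̄ = 16125/20 ≈ 806.25.
Since 806.2 is right of 704, the composition reads right-heavy.

right-heavy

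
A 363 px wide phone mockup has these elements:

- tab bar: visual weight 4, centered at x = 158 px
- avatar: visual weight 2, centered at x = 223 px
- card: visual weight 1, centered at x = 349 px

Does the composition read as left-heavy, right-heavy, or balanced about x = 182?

right-heavy

Total weight = 4 + 2 + 1 = 7.
x-moment: 4·158 + 2·223 + 1·349 = 1427; centroid 1427/7 ≈ 203.86.
203.9 lies right of the midline 182, so the layout is right-heavy.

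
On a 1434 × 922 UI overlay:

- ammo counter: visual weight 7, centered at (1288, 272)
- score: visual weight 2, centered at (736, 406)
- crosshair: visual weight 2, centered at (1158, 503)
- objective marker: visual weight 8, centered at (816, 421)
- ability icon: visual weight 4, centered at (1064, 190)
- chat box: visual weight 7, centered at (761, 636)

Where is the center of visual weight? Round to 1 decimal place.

(963.8, 410.1)

Total weight = 7 + 2 + 2 + 8 + 4 + 7 = 30.
Σw·x = 28915; x̄ = 28915/30 ≈ 963.83.
Σw·y = 12302; ȳ = 12302/30 ≈ 410.07.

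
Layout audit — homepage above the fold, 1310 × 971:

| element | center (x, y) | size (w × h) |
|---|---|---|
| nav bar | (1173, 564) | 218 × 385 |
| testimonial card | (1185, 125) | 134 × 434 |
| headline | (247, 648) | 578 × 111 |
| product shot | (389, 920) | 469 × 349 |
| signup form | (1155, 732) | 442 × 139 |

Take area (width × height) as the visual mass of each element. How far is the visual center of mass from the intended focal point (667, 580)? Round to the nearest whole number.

≈ 119

Areas → weights: nav bar 218·385 = 83930, testimonial card 134·434 = 58156, headline 578·111 = 64158, product shot 469·349 = 163681, signup form 442·139 = 61438; Σw = 431363.
Σw·x = 83930·1173 + 58156·1185 + 64158·247 + 163681·389 + 61438·1155 = 317844575, so x̄ = 317844575/431363 ≈ 736.84.
Σw·y = 83930·564 + 58156·125 + 64158·648 + 163681·920 + 61438·732 = 291739540, so ȳ = 291739540/431363 ≈ 676.32.
From (667, 580): dx = 69.84, dy = 96.32, so the distance is √(dx²+dy²) ≈ 118.97.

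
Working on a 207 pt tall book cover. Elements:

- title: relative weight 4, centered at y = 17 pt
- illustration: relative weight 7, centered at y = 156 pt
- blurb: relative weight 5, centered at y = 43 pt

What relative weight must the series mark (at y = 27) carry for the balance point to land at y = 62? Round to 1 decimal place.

Known weights sum to 4 + 7 + 5 = 16; their moment is 4·17 + 7·156 + 5·43 = 1375.
For the centroid to hit 62: (1375 + w·27) / (16 + w) = 62.
Rearranging, w·(27 − 62) = 62·16 − 1375 = -383, so w ≈ -383/-35 = 10.94.

w ≈ 10.9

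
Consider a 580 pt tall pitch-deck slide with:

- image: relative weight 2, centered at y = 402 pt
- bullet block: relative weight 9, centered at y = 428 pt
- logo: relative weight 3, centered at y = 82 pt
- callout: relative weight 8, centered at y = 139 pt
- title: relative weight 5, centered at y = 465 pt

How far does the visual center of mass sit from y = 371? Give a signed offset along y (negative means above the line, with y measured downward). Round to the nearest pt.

≈ -62 pt

Weights sum to 2 + 9 + 3 + 8 + 5 = 27.
Σw·y = 2·402 + 9·428 + 3·82 + 8·139 + 5·465 = 8339, so ȳ = 8339/27 ≈ 308.85.
Against y = 371, that's 308.85 − 371 = -62.15.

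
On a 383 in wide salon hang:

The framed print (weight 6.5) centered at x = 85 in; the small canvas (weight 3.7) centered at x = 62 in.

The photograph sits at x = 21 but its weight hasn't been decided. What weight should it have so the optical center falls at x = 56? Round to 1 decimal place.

w ≈ 6.0

Fixed elements: Σw = 6.5 + 3.7 = 10.2, Σw·x = 6.5·85 + 3.7·62 = 781.9.
Set Σw·x/Σw = 56: (781.9 + 21w) = 56·(10.2 + w).
So w = (56·10.2 − 781.9)/(21 − 56) = -210.7/-35 ≈ 6.02.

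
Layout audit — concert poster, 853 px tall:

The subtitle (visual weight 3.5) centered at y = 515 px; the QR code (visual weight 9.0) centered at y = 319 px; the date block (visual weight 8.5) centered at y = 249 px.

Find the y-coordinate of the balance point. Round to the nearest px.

Weights sum to 3.5 + 9.0 + 8.5 = 21.0.
Σw·y = 3.5·515 + 9.0·319 + 8.5·249 = 6790.0, so ȳ = 6790.0/21.0 ≈ 323.33.

y ≈ 323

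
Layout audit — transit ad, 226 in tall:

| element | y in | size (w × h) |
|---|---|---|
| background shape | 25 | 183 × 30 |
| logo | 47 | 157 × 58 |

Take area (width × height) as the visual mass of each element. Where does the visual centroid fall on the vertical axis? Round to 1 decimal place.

y ≈ 38.7

Areas → weights: background shape 183·30 = 5490, logo 157·58 = 9106; Σw = 14596.
y: (5490·25 + 9106·47) / 14596 = 565232 / 14596 ≈ 38.73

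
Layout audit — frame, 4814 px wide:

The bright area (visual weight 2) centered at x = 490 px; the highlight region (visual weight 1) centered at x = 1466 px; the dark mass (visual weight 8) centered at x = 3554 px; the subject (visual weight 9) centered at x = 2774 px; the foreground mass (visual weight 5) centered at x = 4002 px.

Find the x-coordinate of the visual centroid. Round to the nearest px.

x ≈ 3034

Total weight = 2 + 1 + 8 + 9 + 5 = 25.
Σw·x = 2·490 + 1·1466 + 8·3554 + 9·2774 + 5·4002 = 75854, so x̄ = 75854/25 ≈ 3034.16.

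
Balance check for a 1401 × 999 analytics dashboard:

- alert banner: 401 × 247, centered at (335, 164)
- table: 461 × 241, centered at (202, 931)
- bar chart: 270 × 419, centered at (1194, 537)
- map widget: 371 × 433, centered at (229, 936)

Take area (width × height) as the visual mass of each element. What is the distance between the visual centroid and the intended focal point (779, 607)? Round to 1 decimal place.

≈ 318.3

Areas: alert banner 401·247 = 99047, table 461·241 = 111101, bar chart 270·419 = 113130, map widget 371·433 = 160643. Total weight = 483921.
x-moment: 99047·335 + 111101·202 + 113130·1194 + 160643·229 = 227487614; centroid 227487614/483921 ≈ 470.09.
y-moment: 99047·164 + 111101·931 + 113130·537 + 160643·936 = 330791397; centroid 330791397/483921 ≈ 683.56.
Offset from (779, 607): Δx ≈ -308.91, Δy ≈ 76.56; distance = √(Δx² + Δy²) ≈ 318.25.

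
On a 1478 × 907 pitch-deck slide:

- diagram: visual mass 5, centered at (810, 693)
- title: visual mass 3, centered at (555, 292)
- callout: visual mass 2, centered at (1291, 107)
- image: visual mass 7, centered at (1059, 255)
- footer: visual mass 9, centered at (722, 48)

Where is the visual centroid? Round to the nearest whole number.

Total weight = 5 + 3 + 2 + 7 + 9 = 26.
x-moment: 5·810 + 3·555 + 2·1291 + 7·1059 + 9·722 = 22208; centroid 22208/26 ≈ 854.15.
y-moment: 5·693 + 3·292 + 2·107 + 7·255 + 9·48 = 6772; centroid 6772/26 ≈ 260.46.

(854, 260)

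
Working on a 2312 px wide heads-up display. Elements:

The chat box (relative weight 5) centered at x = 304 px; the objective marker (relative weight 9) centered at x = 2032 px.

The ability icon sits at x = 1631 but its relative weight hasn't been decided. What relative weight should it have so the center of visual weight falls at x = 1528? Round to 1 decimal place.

w ≈ 15.4

Fixed elements: Σw = 5 + 9 = 14, Σw·x = 5·304 + 9·2032 = 19808.
For the centroid to hit 1528: (19808 + w·1631) / (14 + w) = 1528.
Solving: w = (1528·14 − 19808) / (1631 − 1528) = 1584 / 103 ≈ 15.38.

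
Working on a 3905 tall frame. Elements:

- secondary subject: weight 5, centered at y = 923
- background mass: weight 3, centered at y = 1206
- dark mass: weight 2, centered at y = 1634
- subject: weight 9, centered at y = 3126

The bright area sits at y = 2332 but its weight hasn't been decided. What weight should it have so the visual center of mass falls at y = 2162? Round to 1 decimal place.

Known weights sum to 5 + 3 + 2 + 9 = 19; their moment is 5·923 + 3·1206 + 2·1634 + 9·3126 = 39635.
Balance at y = 2162 requires (39635 + w·2332) / (19 + w) = 2162.
Solving: w = (2162·19 − 39635) / (2332 − 2162) = 1443 / 170 ≈ 8.49.

w ≈ 8.5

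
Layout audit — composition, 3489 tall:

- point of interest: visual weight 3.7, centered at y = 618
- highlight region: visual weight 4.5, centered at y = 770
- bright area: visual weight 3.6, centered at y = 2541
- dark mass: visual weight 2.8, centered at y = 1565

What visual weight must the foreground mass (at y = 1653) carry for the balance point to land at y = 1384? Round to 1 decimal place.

w ≈ 3.4

Existing Σw = 14.6 (3.7 + 4.5 + 3.6 + 2.8); existing moment 3.7·618 + 4.5·770 + 3.6·2541 + 2.8·1565 = 19281.2.
Set Σw·y/Σw = 1384: (19281.2 + 1653w) = 1384·(14.6 + w).
Solving: w = (1384·14.6 − 19281.2) / (1653 − 1384) = 925.2 / 269 ≈ 3.44.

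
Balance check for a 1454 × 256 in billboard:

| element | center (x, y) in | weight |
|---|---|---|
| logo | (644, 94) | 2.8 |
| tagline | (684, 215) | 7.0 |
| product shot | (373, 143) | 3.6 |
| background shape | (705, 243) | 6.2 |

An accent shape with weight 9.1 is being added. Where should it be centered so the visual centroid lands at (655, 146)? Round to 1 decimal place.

(713.6, 44.0)

New total weight: (2.8 + 7.0 + 3.6 + 6.2) + 9.1 = 28.7.
Along x: (12305.0 + 9.1·x) / 28.7 = 655 (existing moment 2.8·644 + 7.0·684 + 3.6·373 + 6.2·705 = 12305.0) ⇒ x = (18798.5 − 12305.0) / 9.1 ≈ 713.57.
Along y: (3789.6 + 9.1·y) / 28.7 = 146 (existing moment 2.8·94 + 7.0·215 + 3.6·143 + 6.2·243 = 3789.6) ⇒ y = (4190.2 − 3789.6) / 9.1 ≈ 44.02.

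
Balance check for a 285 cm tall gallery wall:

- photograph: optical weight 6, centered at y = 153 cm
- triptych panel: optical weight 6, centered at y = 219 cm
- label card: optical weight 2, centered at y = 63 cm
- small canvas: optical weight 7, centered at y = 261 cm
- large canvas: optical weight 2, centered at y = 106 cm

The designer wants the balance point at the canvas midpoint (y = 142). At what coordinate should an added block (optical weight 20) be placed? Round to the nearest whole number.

After adding the added block, total weight = 6 + 6 + 2 + 7 + 2 + 20 = 43.
y: target moment 43×142 = 6106; current 6·153 + 6·219 + 2·63 + 7·261 + 2·106 = 4397; the added block supplies 1709, so y = 1709/20 ≈ 85.45.

y ≈ 85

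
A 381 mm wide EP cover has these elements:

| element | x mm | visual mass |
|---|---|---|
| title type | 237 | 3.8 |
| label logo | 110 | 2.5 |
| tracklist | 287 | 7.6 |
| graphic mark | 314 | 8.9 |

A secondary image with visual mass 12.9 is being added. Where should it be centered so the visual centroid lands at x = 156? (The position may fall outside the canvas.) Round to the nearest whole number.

After adding the secondary image, total weight = 3.8 + 2.5 + 7.6 + 8.9 + 12.9 = 35.7.
x: target moment 35.7×156 = 5569.2; current 3.8·237 + 2.5·110 + 7.6·287 + 8.9·314 = 6151.4; the secondary image supplies -582.2, so x = -582.2/12.9 ≈ -45.13.

x ≈ -45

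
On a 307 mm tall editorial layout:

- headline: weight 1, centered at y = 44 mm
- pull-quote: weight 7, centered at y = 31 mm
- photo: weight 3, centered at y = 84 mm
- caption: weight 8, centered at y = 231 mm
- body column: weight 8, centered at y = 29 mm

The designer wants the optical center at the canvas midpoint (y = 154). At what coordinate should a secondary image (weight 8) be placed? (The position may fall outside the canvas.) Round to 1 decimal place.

With the secondary image, Σw becomes 1 + 7 + 3 + 8 + 8 + 8 = 35.
y: need Σw·y = 35·154 = 5390. Existing = 1·44 + 7·31 + 3·84 + 8·231 + 8·29 = 2593. Remainder 2797 / 8 ≈ 349.62.

y ≈ 349.6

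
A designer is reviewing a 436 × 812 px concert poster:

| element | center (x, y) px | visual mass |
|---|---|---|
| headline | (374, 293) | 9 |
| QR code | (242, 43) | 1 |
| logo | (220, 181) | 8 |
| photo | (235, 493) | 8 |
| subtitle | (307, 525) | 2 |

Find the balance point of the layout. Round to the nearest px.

Σw = 9 + 1 + 8 + 8 + 2 = 28.
x-moment: 9·374 + 1·242 + 8·220 + 8·235 + 2·307 = 7862; centroid 7862/28 ≈ 280.79.
y-moment: 9·293 + 1·43 + 8·181 + 8·493 + 2·525 = 9122; centroid 9122/28 ≈ 325.79.

(281, 326)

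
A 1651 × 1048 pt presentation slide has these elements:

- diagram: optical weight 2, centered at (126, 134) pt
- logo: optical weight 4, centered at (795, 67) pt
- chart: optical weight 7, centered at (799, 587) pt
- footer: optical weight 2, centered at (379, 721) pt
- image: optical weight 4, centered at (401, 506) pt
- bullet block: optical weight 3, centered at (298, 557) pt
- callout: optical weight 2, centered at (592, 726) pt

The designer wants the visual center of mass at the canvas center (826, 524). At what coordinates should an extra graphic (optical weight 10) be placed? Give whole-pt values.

With the extra graphic, Σw becomes 2 + 4 + 7 + 2 + 4 + 3 + 2 + 10 = 34.
x: target moment 34×826 = 28084; current 2·126 + 4·795 + 7·799 + 2·379 + 4·401 + 3·298 + 2·592 = 13465; the extra graphic supplies 14619, so x = 14619/10 ≈ 1461.90.
y: target moment 34×524 = 17816; current 2·134 + 4·67 + 7·587 + 2·721 + 4·506 + 3·557 + 2·726 = 11234; the extra graphic supplies 6582, so y = 6582/10 ≈ 658.20.

(1462, 658)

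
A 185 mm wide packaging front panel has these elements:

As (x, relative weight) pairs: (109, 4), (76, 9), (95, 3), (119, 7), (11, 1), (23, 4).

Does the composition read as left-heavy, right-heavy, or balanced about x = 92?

left-heavy

Weights sum to 4 + 9 + 3 + 7 + 1 + 4 = 28.
x: (4·109 + 9·76 + 3·95 + 7·119 + 1·11 + 4·23) / 28 = 2341 / 28 ≈ 83.61
83.6 lies left of the midline 92, so the layout is left-heavy.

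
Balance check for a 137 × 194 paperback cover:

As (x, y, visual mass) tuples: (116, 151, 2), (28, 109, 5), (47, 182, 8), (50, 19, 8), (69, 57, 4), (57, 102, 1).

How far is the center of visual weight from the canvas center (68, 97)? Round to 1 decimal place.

Total weight = 2 + 5 + 8 + 8 + 4 + 1 = 28.
Σw·x = 1481; x̄ = 1481/28 ≈ 52.89.
Σw·y = 2785; ȳ = 2785/28 ≈ 99.46.
From (68, 97): dx = -15.11, dy = 2.46, so the distance is √(dx²+dy²) ≈ 15.31.

≈ 15.3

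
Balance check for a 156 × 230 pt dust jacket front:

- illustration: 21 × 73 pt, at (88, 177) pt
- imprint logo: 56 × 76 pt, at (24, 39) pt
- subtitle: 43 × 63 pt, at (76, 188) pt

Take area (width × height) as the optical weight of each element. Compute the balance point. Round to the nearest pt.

Areas → weights: illustration 21·73 = 1533, imprint logo 56·76 = 4256, subtitle 43·63 = 2709; Σw = 8498.
Σw·x = 1533·88 + 4256·24 + 2709·76 = 442932, so x̄ = 442932/8498 ≈ 52.12.
Σw·y = 1533·177 + 4256·39 + 2709·188 = 946617, so ȳ = 946617/8498 ≈ 111.39.

(52, 111)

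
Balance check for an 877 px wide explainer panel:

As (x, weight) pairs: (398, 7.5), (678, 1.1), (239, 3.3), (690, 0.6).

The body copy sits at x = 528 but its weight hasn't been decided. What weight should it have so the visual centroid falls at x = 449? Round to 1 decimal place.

Known weights sum to 7.5 + 1.1 + 3.3 + 0.6 = 12.5; their moment is 7.5·398 + 1.1·678 + 3.3·239 + 0.6·690 = 4933.5.
Set Σw·x/Σw = 449: (4933.5 + 528w) = 449·(12.5 + w).
So w = (449·12.5 − 4933.5)/(528 − 449) = 679.0/79 ≈ 8.59.

w ≈ 8.6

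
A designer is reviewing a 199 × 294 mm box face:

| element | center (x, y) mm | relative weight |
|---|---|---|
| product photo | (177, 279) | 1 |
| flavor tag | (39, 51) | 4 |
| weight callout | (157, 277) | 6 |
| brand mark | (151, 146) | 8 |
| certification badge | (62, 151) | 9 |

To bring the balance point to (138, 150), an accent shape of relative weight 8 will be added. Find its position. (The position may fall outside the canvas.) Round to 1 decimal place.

New total weight: (1 + 4 + 6 + 8 + 9) + 8 = 36.
x: target moment 36×138 = 4968; current 1·177 + 4·39 + 6·157 + 8·151 + 9·62 = 3041; the accent shape supplies 1927, so x = 1927/8 ≈ 240.88.
y: target moment 36×150 = 5400; current 1·279 + 4·51 + 6·277 + 8·146 + 9·151 = 4672; the accent shape supplies 728, so y = 728/8 ≈ 91.00.

(240.9, 91.0)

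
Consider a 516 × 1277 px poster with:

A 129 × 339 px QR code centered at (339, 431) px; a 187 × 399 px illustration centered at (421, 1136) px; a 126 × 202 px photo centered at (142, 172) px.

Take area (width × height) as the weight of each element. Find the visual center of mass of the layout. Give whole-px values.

(347, 751)

Taking area as weight: QR code 129·339 = 43731, illustration 187·399 = 74613, photo 126·202 = 25452. Sum 143796.
x: (43731·339 + 74613·421 + 25452·142) / 143796 = 49851066 / 143796 ≈ 346.68
y: (43731·431 + 74613·1136 + 25452·172) / 143796 = 107986173 / 143796 ≈ 750.97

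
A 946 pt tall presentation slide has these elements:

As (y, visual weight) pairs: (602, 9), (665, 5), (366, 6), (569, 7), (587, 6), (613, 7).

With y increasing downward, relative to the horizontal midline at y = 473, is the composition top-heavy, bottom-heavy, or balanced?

Σw = 9 + 5 + 6 + 7 + 6 + 7 = 40.
Σw·y = 22735; ȳ = 22735/40 ≈ 568.38.
568.4 lies below (larger y than) the midline 473, so the layout is bottom-heavy.

bottom-heavy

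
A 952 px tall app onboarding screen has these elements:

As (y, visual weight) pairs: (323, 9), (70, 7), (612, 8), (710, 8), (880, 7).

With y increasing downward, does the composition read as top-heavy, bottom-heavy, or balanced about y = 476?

bottom-heavy

Total weight = 9 + 7 + 8 + 8 + 7 = 39.
y: (9·323 + 7·70 + 8·612 + 8·710 + 7·880) / 39 = 20133 / 39 ≈ 516.23
Since 516.2 is below (larger y than) 476, the composition reads bottom-heavy.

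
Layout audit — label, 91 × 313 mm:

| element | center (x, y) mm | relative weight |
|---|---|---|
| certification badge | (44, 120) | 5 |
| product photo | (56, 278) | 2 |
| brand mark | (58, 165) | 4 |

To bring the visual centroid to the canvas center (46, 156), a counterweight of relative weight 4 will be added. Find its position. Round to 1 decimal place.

With the counterweight, Σw becomes 5 + 2 + 4 + 4 = 15.
x: target moment 15×46 = 690; current 5·44 + 2·56 + 4·58 = 564; the counterweight supplies 126, so x = 126/4 ≈ 31.50.
y: target moment 15×156 = 2340; current 5·120 + 2·278 + 4·165 = 1816; the counterweight supplies 524, so y = 524/4 ≈ 131.00.

(31.5, 131.0)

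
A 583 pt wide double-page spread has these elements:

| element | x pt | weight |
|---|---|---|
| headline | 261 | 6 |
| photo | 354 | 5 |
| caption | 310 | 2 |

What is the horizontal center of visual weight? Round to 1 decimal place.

Total weight = 6 + 5 + 2 = 13.
Σw·x = 6·261 + 5·354 + 2·310 = 3956, so x̄ = 3956/13 ≈ 304.31.

x ≈ 304.3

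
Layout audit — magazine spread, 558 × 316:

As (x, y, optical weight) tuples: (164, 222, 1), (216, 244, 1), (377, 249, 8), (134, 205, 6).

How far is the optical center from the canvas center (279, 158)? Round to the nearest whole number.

Σw = 1 + 1 + 8 + 6 = 16.
x-moment: 1·164 + 1·216 + 8·377 + 6·134 = 4200; centroid 4200/16 ≈ 262.50.
y-moment: 1·222 + 1·244 + 8·249 + 6·205 = 3688; centroid 3688/16 ≈ 230.50.
From (279, 158): dx = -16.50, dy = 72.50, so the distance is √(dx²+dy²) ≈ 74.35.

≈ 74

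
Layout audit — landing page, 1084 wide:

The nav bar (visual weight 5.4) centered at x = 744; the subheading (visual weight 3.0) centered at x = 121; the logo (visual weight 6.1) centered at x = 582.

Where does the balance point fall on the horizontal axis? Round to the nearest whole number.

Total weight = 5.4 + 3.0 + 6.1 = 14.5.
x: (5.4·744 + 3.0·121 + 6.1·582) / 14.5 = 7930.8 / 14.5 ≈ 546.95

x ≈ 547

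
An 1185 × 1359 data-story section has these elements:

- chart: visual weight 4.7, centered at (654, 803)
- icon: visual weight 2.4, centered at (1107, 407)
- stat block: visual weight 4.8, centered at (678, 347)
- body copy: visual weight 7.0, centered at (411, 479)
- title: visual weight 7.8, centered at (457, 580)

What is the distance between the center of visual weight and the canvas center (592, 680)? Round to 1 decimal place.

Σw = 4.7 + 2.4 + 4.8 + 7.0 + 7.8 = 26.7.
Σw·x = 4.7·654 + 2.4·1107 + 4.8·678 + 7.0·411 + 7.8·457 = 15426.6, so x̄ = 15426.6/26.7 ≈ 577.78.
Σw·y = 4.7·803 + 2.4·407 + 4.8·347 + 7.0·479 + 7.8·580 = 14293.5, so ȳ = 14293.5/26.7 ≈ 535.34.
Offset from (592, 680): Δx ≈ -14.22, Δy ≈ -144.66; distance = √(Δx² + Δy²) ≈ 145.36.

≈ 145.4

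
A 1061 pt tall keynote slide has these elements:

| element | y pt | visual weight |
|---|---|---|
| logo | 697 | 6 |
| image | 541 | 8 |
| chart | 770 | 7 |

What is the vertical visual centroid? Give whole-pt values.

y ≈ 662

Weights sum to 6 + 8 + 7 = 21.
Σw·y = 6·697 + 8·541 + 7·770 = 13900, so ȳ = 13900/21 ≈ 661.90.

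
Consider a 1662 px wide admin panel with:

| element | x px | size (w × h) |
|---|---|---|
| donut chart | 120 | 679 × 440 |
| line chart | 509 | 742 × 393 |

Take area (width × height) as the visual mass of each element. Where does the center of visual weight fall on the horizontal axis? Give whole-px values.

Taking area as weight: donut chart 679·440 = 298760, line chart 742·393 = 291606. Sum 590366.
x-moment: 298760·120 + 291606·509 = 184278654; centroid 184278654/590366 ≈ 312.14.

x ≈ 312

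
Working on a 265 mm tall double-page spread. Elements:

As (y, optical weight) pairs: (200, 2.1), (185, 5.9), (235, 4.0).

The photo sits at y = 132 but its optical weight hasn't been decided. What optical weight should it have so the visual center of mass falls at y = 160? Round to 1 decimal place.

w ≈ 19.0

Known weights sum to 2.1 + 5.9 + 4.0 = 12.0; their moment is 2.1·200 + 5.9·185 + 4.0·235 = 2451.5.
Set Σw·y/Σw = 160: (2451.5 + 132w) = 160·(12.0 + w).
So w = (160·12.0 − 2451.5)/(132 − 160) = -531.5/-28 ≈ 18.98.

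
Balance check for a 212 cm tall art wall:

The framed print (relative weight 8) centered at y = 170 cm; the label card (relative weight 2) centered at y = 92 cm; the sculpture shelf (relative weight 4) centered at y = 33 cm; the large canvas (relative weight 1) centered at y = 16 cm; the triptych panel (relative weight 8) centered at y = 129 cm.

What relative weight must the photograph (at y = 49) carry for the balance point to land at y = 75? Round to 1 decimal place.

w ≈ 38.4

Existing Σw = 23 (8 + 2 + 4 + 1 + 8); existing moment 8·170 + 2·92 + 4·33 + 1·16 + 8·129 = 2724.
For the centroid to hit 75: (2724 + w·49) / (23 + w) = 75.
So w = (75·23 − 2724)/(49 − 75) = -999/-26 ≈ 38.42.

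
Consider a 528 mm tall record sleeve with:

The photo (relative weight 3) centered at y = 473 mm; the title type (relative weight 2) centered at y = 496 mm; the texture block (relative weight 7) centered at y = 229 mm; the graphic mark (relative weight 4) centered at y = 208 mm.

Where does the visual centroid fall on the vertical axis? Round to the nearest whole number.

Total weight = 3 + 2 + 7 + 4 = 16.
y: (3·473 + 2·496 + 7·229 + 4·208) / 16 = 4846 / 16 ≈ 302.88

y ≈ 303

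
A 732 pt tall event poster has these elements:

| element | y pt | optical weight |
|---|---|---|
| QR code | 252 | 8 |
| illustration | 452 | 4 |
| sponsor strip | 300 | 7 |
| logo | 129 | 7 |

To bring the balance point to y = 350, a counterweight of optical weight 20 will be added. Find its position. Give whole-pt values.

New total weight: (8 + 4 + 7 + 7) + 20 = 46.
y: need Σw·y = 46·350 = 16100. Existing = 8·252 + 4·452 + 7·300 + 7·129 = 6827. Remainder 9273 / 20 ≈ 463.65.

y ≈ 464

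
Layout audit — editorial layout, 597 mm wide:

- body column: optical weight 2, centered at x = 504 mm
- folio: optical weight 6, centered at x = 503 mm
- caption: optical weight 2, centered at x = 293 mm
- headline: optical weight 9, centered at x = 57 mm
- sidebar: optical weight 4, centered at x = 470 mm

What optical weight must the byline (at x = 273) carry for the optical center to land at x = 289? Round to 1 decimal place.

w ≈ 22.4

Known weights sum to 2 + 6 + 2 + 9 + 4 = 23; their moment is 2·504 + 6·503 + 2·293 + 9·57 + 4·470 = 7005.
For the centroid to hit 289: (7005 + w·273) / (23 + w) = 289.
So w = (289·23 − 7005)/(273 − 289) = -358/-16 ≈ 22.38.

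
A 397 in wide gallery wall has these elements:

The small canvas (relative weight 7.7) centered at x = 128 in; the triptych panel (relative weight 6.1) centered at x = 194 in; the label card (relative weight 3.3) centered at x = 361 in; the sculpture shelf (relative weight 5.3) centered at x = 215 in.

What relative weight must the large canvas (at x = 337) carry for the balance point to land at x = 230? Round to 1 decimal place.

w ≈ 6.1

Existing Σw = 22.4 (7.7 + 6.1 + 3.3 + 5.3); existing moment 7.7·128 + 6.1·194 + 3.3·361 + 5.3·215 = 4499.8.
Balance at x = 230 requires (4499.8 + w·337) / (22.4 + w) = 230.
So w = (230·22.4 − 4499.8)/(337 − 230) = 652.2/107 ≈ 6.10.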